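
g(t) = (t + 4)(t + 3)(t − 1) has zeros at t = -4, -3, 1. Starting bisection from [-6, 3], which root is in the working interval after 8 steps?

1

midpoint -1.5: g = -9.375 < 0 → [-1.5, 3]
midpoint 0.75: g = -4.453125 < 0 → [0.75, 3]
midpoint 1.875: g = 25.060547 > 0 → [0.75, 1.875]
midpoint 1.3125: g = 7.1594 > 0 → [0.75, 1.3125]
midpoint 1.03125: g = 0.6338 > 0 → [0.75, 1.03125]
midpoint 0.890625: g = -2.0811 < 0 → [0.890625, 1.03125]
midpoint 0.9609375: g = -0.7676 < 0 → [0.9609375, 1.03125]
midpoint 0.99609375: g = -0.078 < 0 → [0.99609375, 1.03125]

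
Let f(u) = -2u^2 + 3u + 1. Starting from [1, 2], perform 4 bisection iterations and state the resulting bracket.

[1.75, 1.8125]

u = 1.5 gives f = 1, positive; keep [1.5, 2]
u = 1.75 gives f = 0.125, positive; keep [1.75, 2]
u = 1.875 gives f = -0.40625, negative; keep [1.75, 1.875]
u = 1.8125 gives f = -0.1328, negative; keep [1.75, 1.8125]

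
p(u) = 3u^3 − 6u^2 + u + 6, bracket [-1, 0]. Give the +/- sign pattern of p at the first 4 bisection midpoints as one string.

p(-0.5) = 3.625 > 0, so the root lies in [-1, -0.5]
p(-0.75) = 0.609375 > 0, so the root lies in [-1, -0.75]
p(-0.875) = -1.478516 < 0, so the root lies in [-0.875, -0.75]
p(-0.8125) = -0.3826 < 0, so the root lies in [-0.8125, -0.75]

++--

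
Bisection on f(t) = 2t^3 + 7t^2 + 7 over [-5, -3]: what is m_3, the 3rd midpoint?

t = -4 gives f = -9, negative; keep [-4, -3]
t = -3.5 gives f = 7, positive; keep [-4, -3.5]
t = -3.75 gives f = -0.03125, negative; keep [-3.75, -3.5]

-3.75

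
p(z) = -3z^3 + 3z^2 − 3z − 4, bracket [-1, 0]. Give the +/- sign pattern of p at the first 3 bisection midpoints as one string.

-+-

p(-0.5) = -1.375 < 0, so the root lies in [-1, -0.5]
p(-0.75) = 1.203125 > 0, so the root lies in [-0.75, -0.5]
p(-0.625) = -0.220703 < 0, so the root lies in [-0.75, -0.625]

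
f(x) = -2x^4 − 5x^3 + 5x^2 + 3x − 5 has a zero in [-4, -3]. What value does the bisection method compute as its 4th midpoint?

f(-3.5) = -40 < 0, so the root lies in [-3.5, -3]
f(-3.25) = -13.429688 < 0, so the root lies in [-3.25, -3]
f(-3.125) = -3.693848 < 0, so the root lies in [-3.125, -3]
f(-3.0625) = 0.3938 > 0, so the root lies in [-3.125, -3.0625]

-3.0625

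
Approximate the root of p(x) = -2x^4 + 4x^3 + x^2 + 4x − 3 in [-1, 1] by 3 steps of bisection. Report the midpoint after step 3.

0.75

m = 0, p(m) = -3 (−); new bracket [0, 1]
m = 0.5, p(m) = -0.375 (−); new bracket [0.5, 1]
m = 0.75, p(m) = 1.617188 (+); new bracket [0.5, 0.75]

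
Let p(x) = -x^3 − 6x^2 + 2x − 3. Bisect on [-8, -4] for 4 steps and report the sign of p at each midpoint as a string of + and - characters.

p(-6) = -15 < 0, so the root lies in [-8, -6]
p(-7) = 32 > 0, so the root lies in [-7, -6]
p(-6.5) = 5.125 > 0, so the root lies in [-6.5, -6]
p(-6.25) = -5.7344 < 0, so the root lies in [-6.5, -6.25]

-++-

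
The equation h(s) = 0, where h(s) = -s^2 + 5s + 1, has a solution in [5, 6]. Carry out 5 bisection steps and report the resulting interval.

s = 5.5 gives h = -1.75, negative; keep [5, 5.5]
s = 5.25 gives h = -0.3125, negative; keep [5, 5.25]
s = 5.125 gives h = 0.359375, positive; keep [5.125, 5.25]
s = 5.1875 gives h = 0.0273, positive; keep [5.1875, 5.25]
s = 5.21875 gives h = -0.1416, negative; keep [5.1875, 5.21875]

[5.1875, 5.21875]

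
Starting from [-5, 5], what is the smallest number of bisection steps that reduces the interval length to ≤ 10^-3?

Width after n steps is 10/2^n. Need 2^n ≥ 10/10^-3 = 10000.
2^13 = 8192 < 10000 ≤ 2^14 = 16384, so n = 14.

14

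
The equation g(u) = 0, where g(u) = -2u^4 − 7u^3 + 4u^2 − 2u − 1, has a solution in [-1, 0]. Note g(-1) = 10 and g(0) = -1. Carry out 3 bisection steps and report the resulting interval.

g(-0.5) = 1.75 > 0, so the root lies in [-0.5, 0]
g(-0.25) = -0.148438 < 0, so the root lies in [-0.5, -0.25]
g(-0.375) = 0.64209 > 0, so the root lies in [-0.375, -0.25]

[-0.375, -0.25]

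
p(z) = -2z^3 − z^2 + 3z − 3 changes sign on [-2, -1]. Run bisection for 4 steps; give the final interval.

[-1.8125, -1.75]

p(-1.5) = -3 < 0, so the root lies in [-2, -1.5]
p(-1.75) = -0.59375 < 0, so the root lies in [-2, -1.75]
p(-1.875) = 1.042969 > 0, so the root lies in [-1.875, -1.75]
p(-1.8125) = 0.186 > 0, so the root lies in [-1.8125, -1.75]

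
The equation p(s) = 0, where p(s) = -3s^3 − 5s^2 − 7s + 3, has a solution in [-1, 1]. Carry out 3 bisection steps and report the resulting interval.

s = 0 gives p = 3, positive; keep [0, 1]
s = 0.5 gives p = -2.125, negative; keep [0, 0.5]
s = 0.25 gives p = 0.890625, positive; keep [0.25, 0.5]

[0.25, 0.5]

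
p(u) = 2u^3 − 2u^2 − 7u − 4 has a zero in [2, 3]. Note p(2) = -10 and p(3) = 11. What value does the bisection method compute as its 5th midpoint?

p(2.5) = -2.75 < 0, so the root lies in [2.5, 3]
p(2.75) = 3.21875 > 0, so the root lies in [2.5, 2.75]
p(2.625) = 0.019531 > 0, so the root lies in [2.5, 2.625]
p(2.5625) = -1.4175 < 0, so the root lies in [2.5625, 2.625]
p(2.59375) = -0.7122 < 0, so the root lies in [2.59375, 2.625]

2.59375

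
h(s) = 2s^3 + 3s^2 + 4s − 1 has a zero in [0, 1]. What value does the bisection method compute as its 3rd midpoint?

0.125

m = 0.5, h(m) = 2 (+); new bracket [0, 0.5]
m = 0.25, h(m) = 0.21875 (+); new bracket [0, 0.25]
m = 0.125, h(m) = -0.449219 (−); new bracket [0.125, 0.25]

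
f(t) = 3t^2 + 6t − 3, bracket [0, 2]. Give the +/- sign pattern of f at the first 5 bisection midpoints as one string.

midpoint 1: f = 6 > 0 → [0, 1]
midpoint 0.5: f = 0.75 > 0 → [0, 0.5]
midpoint 0.25: f = -1.3125 < 0 → [0.25, 0.5]
midpoint 0.375: f = -0.3281 < 0 → [0.375, 0.5]
midpoint 0.4375: f = 0.1992 > 0 → [0.375, 0.4375]

++--+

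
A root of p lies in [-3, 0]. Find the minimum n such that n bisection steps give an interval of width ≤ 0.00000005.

Width after n steps is 3/2^n. Need 2^n ≥ 3/0.00000005 = 60000000.
2^25 = 33554432 < 60000000 ≤ 2^26 = 67108864, so n = 26.

26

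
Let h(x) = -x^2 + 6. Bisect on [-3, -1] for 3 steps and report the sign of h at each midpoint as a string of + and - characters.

midpoint -2: h = 2 > 0 → [-3, -2]
midpoint -2.5: h = -0.25 < 0 → [-2.5, -2]
midpoint -2.25: h = 0.9375 > 0 → [-2.5, -2.25]

+-+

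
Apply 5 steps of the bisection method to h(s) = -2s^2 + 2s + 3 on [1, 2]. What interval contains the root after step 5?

midpoint 1.5: h = 1.5 > 0 → [1.5, 2]
midpoint 1.75: h = 0.375 > 0 → [1.75, 2]
midpoint 1.875: h = -0.28125 < 0 → [1.75, 1.875]
midpoint 1.8125: h = 0.0547 > 0 → [1.8125, 1.875]
midpoint 1.84375: h = -0.1113 < 0 → [1.8125, 1.84375]

[1.8125, 1.84375]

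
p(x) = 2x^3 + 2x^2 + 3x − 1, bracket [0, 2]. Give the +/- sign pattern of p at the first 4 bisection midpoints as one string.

++-+

x = 1 gives p = 6, positive; keep [0, 1]
x = 0.5 gives p = 1.25, positive; keep [0, 0.5]
x = 0.25 gives p = -0.09375, negative; keep [0.25, 0.5]
x = 0.375 gives p = 0.5117, positive; keep [0.25, 0.375]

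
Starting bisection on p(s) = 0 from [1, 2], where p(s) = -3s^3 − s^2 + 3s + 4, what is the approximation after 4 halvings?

midpoint 1.5: p = -3.875 < 0 → [1, 1.5]
midpoint 1.25: p = 0.328125 > 0 → [1.25, 1.5]
midpoint 1.375: p = -1.564453 < 0 → [1.25, 1.375]
midpoint 1.3125: p = -0.5681 < 0 → [1.25, 1.3125]

1.3125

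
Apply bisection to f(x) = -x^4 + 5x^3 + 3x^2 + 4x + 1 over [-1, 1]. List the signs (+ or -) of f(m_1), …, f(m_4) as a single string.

+-+-

f(0) = 1 > 0, so the root lies in [-1, 0]
f(-0.5) = -0.9375 < 0, so the root lies in [-0.5, 0]
f(-0.25) = 0.105469 > 0, so the root lies in [-0.5, -0.25]
f(-0.375) = -0.3616 < 0, so the root lies in [-0.375, -0.25]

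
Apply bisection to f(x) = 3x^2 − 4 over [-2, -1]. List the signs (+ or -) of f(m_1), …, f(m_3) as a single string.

f(-1.5) = 2.75 > 0, so the root lies in [-1.5, -1]
f(-1.25) = 0.6875 > 0, so the root lies in [-1.25, -1]
f(-1.125) = -0.203125 < 0, so the root lies in [-1.25, -1.125]

++-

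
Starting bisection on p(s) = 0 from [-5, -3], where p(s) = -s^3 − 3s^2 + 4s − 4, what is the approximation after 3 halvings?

m = -4, p(m) = -4 (−); new bracket [-5, -4]
m = -4.5, p(m) = 8.375 (+); new bracket [-4.5, -4]
m = -4.25, p(m) = 1.578125 (+); new bracket [-4.25, -4]

-4.25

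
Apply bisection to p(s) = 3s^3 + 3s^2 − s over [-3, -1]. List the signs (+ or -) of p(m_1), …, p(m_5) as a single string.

--+--

midpoint -2: p = -10 < 0 → [-2, -1]
midpoint -1.5: p = -1.875 < 0 → [-1.5, -1]
midpoint -1.25: p = 0.078125 > 0 → [-1.5, -1.25]
midpoint -1.375: p = -0.752 < 0 → [-1.375, -1.25]
midpoint -1.3125: p = -0.3025 < 0 → [-1.3125, -1.25]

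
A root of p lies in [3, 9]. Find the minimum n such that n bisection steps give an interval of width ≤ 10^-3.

Width after n steps is 6/2^n. Need 2^n ≥ 6/10^-3 = 6000.
2^12 = 4096 < 6000 ≤ 2^13 = 8192, so n = 13.

13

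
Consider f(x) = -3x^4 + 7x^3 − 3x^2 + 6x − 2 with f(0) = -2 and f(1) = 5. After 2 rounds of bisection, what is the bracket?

f(0.5) = 0.9375 > 0, so the root lies in [0, 0.5]
f(0.25) = -0.589844 < 0, so the root lies in [0.25, 0.5]

[0.25, 0.5]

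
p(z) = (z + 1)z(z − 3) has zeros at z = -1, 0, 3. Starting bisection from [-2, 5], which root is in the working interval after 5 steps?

p(1.5) = -5.625 < 0, so the root lies in [1.5, 5]
p(3.25) = 3.453125 > 0, so the root lies in [1.5, 3.25]
p(2.375) = -5.009766 < 0, so the root lies in [2.375, 3.25]
p(2.8125) = -2.0105 < 0, so the root lies in [2.8125, 3.25]
p(3.03125) = 0.3819 > 0, so the root lies in [2.8125, 3.03125]

3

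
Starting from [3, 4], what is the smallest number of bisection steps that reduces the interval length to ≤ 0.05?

Width after n steps is 1/2^n. Need 2^n ≥ 1/0.05 = 20.
2^4 = 16 < 20 ≤ 2^5 = 32, so n = 5.

5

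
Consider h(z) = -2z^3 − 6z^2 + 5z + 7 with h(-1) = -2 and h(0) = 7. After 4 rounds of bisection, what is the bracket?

m = -0.5, h(m) = 3.25 (+); new bracket [-1, -0.5]
m = -0.75, h(m) = 0.71875 (+); new bracket [-1, -0.75]
m = -0.875, h(m) = -0.628906 (−); new bracket [-0.875, -0.75]
m = -0.8125, h(m) = 0.0493 (+); new bracket [-0.875, -0.8125]

[-0.875, -0.8125]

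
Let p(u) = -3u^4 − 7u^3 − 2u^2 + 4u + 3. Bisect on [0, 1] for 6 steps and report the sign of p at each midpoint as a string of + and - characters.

p(0.5) = 3.4375 > 0, so the root lies in [0.5, 1]
p(0.75) = 0.972656 > 0, so the root lies in [0.75, 1]
p(0.875) = -1.479248 < 0, so the root lies in [0.75, 0.875]
p(0.8125) = -0.1324 < 0, so the root lies in [0.75, 0.8125]
p(0.78125) = 0.4488 > 0, so the root lies in [0.78125, 0.8125]
p(0.796875) = 0.1656 > 0, so the root lies in [0.796875, 0.8125]

++--++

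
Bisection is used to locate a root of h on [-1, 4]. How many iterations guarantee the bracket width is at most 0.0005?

Width after n steps is 5/2^n. Need 2^n ≥ 5/0.0005 = 10000.
2^13 = 8192 < 10000 ≤ 2^14 = 16384, so n = 14.

14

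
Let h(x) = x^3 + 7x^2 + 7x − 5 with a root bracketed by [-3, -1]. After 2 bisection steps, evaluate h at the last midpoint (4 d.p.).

-3.1250

midpoint -2: h = 1 > 0 → [-2, -1]
midpoint -1.5: h = -3.125 < 0 → [-2, -1.5]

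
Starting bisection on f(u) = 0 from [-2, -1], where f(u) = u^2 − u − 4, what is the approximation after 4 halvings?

-1.5625

f(-1.5) = -0.25 < 0, so the root lies in [-2, -1.5]
f(-1.75) = 0.8125 > 0, so the root lies in [-1.75, -1.5]
f(-1.625) = 0.265625 > 0, so the root lies in [-1.625, -1.5]
f(-1.5625) = 0.0039 > 0, so the root lies in [-1.5625, -1.5]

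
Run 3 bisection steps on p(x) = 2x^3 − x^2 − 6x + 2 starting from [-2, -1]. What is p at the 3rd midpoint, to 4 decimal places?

0.5273

m = -1.5, p(m) = 2 (+); new bracket [-2, -1.5]
m = -1.75, p(m) = -1.28125 (−); new bracket [-1.75, -1.5]
m = -1.625, p(m) = 0.527344 (+); new bracket [-1.75, -1.625]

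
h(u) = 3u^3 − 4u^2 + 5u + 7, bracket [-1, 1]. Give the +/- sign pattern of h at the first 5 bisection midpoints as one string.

++-++

h(0) = 7 > 0, so the root lies in [-1, 0]
h(-0.5) = 3.125 > 0, so the root lies in [-1, -0.5]
h(-0.75) = -0.265625 < 0, so the root lies in [-0.75, -0.5]
h(-0.625) = 1.5801 > 0, so the root lies in [-0.75, -0.625]
h(-0.6875) = 0.697 > 0, so the root lies in [-0.75, -0.6875]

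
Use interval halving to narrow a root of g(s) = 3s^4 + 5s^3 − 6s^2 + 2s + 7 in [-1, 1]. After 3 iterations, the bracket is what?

m = 0, g(m) = 7 (+); new bracket [-1, 0]
m = -0.5, g(m) = 4.0625 (+); new bracket [-1, -0.5]
m = -0.75, g(m) = 0.964844 (+); new bracket [-1, -0.75]

[-1, -0.75]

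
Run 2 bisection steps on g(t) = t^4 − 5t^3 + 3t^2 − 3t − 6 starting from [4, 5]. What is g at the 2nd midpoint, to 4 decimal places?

20.6445

g(4.5) = -4.3125 < 0, so the root lies in [4.5, 5]
g(4.75) = 20.644531 > 0, so the root lies in [4.5, 4.75]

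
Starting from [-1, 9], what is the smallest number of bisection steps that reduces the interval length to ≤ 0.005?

11

Width after n steps is 10/2^n. Need 2^n ≥ 10/0.005 = 2000.
2^10 = 1024 < 2000 ≤ 2^11 = 2048, so n = 11.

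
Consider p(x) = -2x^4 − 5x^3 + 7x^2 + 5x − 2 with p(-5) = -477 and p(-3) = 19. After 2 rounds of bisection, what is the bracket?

midpoint -4: p = -102 < 0 → [-4, -3]
midpoint -3.5: p = -19.5 < 0 → [-3.5, -3]

[-3.5, -3]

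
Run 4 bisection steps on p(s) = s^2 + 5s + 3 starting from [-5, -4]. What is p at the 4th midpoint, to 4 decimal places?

s = -4.5 gives p = 0.75, positive; keep [-4.5, -4]
s = -4.25 gives p = -0.1875, negative; keep [-4.5, -4.25]
s = -4.375 gives p = 0.265625, positive; keep [-4.375, -4.25]
s = -4.3125 gives p = 0.0352, positive; keep [-4.3125, -4.25]

0.0352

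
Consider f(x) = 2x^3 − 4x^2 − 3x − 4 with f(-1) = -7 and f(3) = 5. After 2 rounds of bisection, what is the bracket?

midpoint 1: f = -9 < 0 → [1, 3]
midpoint 2: f = -10 < 0 → [2, 3]

[2, 3]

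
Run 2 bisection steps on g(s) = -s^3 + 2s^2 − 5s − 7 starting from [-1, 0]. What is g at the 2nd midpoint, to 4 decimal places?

-1.7031

m = -0.5, g(m) = -3.875 (−); new bracket [-1, -0.5]
m = -0.75, g(m) = -1.703125 (−); new bracket [-1, -0.75]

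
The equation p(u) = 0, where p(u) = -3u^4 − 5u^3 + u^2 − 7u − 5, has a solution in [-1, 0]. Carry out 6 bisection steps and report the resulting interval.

[-0.578125, -0.5625]

u = -0.5 gives p = -0.8125, negative; keep [-1, -0.5]
u = -0.75 gives p = 1.972656, positive; keep [-0.75, -0.5]
u = -0.625 gives p = 0.528564, positive; keep [-0.625, -0.5]
u = -0.5625 gives p = -0.1565, negative; keep [-0.625, -0.5625]
u = -0.59375 gives p = 0.1825, positive; keep [-0.59375, -0.5625]
u = -0.578125 gives p = 0.0121, positive; keep [-0.578125, -0.5625]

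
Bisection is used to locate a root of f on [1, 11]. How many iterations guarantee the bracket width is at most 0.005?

11

Width after n steps is 10/2^n. Need 2^n ≥ 10/0.005 = 2000.
2^10 = 1024 < 2000 ≤ 2^11 = 2048, so n = 11.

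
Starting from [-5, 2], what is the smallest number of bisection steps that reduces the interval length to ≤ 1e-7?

27

Width after n steps is 7/2^n. Need 2^n ≥ 7/1e-7 = 70000000.
2^26 = 67108864 < 70000000 ≤ 2^27 = 134217728, so n = 27.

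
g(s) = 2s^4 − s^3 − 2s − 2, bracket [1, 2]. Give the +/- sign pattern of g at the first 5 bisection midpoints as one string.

+--++

m = 1.5, g(m) = 1.75 (+); new bracket [1, 1.5]
m = 1.25, g(m) = -1.570312 (−); new bracket [1.25, 1.5]
m = 1.375, g(m) = -0.200684 (−); new bracket [1.375, 1.5]
m = 1.4375, g(m) = 0.6946 (+); new bracket [1.375, 1.4375]
m = 1.40625, g(m) = 0.2279 (+); new bracket [1.375, 1.40625]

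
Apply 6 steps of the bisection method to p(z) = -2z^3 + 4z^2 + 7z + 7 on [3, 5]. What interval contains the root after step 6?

m = 4, p(m) = -29 (−); new bracket [3, 4]
m = 3.5, p(m) = -5.25 (−); new bracket [3, 3.5]
m = 3.25, p(m) = 3.34375 (+); new bracket [3.25, 3.5]
m = 3.375, p(m) = -0.6992 (−); new bracket [3.25, 3.375]
m = 3.3125, p(m) = 1.3843 (+); new bracket [3.3125, 3.375]
m = 3.34375, p(m) = 0.3582 (+); new bracket [3.34375, 3.375]

[3.34375, 3.375]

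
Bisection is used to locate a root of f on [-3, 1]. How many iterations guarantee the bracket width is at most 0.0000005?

Width after n steps is 4/2^n. Need 2^n ≥ 4/0.0000005 = 8000000.
2^22 = 4194304 < 8000000 ≤ 2^23 = 8388608, so n = 23.

23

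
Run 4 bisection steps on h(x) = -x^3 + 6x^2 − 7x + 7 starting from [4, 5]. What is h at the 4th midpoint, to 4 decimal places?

x = 4.5 gives h = 5.875, positive; keep [4.5, 5]
x = 4.75 gives h = 1.953125, positive; keep [4.75, 5]
x = 4.875 gives h = -0.388672, negative; keep [4.75, 4.875]
x = 4.8125 gives h = 0.8152, positive; keep [4.8125, 4.875]

0.8152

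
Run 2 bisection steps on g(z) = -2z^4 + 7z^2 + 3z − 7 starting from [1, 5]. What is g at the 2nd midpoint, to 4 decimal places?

-5.0000

midpoint 3: g = -97 < 0 → [1, 3]
midpoint 2: g = -5 < 0 → [1, 2]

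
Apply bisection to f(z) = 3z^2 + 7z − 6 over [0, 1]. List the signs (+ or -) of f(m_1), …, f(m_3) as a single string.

z = 0.5 gives f = -1.75, negative; keep [0.5, 1]
z = 0.75 gives f = 0.9375, positive; keep [0.5, 0.75]
z = 0.625 gives f = -0.453125, negative; keep [0.625, 0.75]

-+-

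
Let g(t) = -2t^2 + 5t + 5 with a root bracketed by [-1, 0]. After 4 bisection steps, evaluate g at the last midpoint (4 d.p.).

t = -0.5 gives g = 2, positive; keep [-1, -0.5]
t = -0.75 gives g = 0.125, positive; keep [-1, -0.75]
t = -0.875 gives g = -0.90625, negative; keep [-0.875, -0.75]
t = -0.8125 gives g = -0.3828, negative; keep [-0.8125, -0.75]

-0.3828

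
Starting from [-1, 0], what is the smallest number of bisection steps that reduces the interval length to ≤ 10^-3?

Width after n steps is 1/2^n. Need 2^n ≥ 1/10^-3 = 1000.
2^9 = 512 < 1000 ≤ 2^10 = 1024, so n = 10.

10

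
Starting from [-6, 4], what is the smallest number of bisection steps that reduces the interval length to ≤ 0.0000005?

Width after n steps is 10/2^n. Need 2^n ≥ 10/0.0000005 = 20000000.
2^24 = 16777216 < 20000000 ≤ 2^25 = 33554432, so n = 25.

25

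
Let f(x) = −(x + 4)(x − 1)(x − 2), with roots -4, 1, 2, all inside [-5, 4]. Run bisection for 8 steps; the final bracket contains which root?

-4

f(-0.5) = -13.125 < 0, so the root lies in [-5, -0.5]
f(-2.75) = -22.265625 < 0, so the root lies in [-5, -2.75]
f(-3.875) = -3.580078 < 0, so the root lies in [-5, -3.875]
f(-4.4375) = 15.3142 > 0, so the root lies in [-4.4375, -3.875]
f(-4.15625) = 4.9599 > 0, so the root lies in [-4.15625, -3.875]
f(-4.015625) = 0.4714 > 0, so the root lies in [-4.015625, -3.875]
f(-3.9453125) = -1.6079 < 0, so the root lies in [-4.015625, -3.9453125]
f(-3.98046875) = -0.5817 < 0, so the root lies in [-4.015625, -3.98046875]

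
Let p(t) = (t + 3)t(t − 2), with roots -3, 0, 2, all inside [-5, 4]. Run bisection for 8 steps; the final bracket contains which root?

midpoint -0.5: p = 3.125 > 0 → [-5, -0.5]
midpoint -2.75: p = 3.265625 > 0 → [-5, -2.75]
midpoint -3.875: p = -19.919922 < 0 → [-3.875, -2.75]
midpoint -3.3125: p = -5.4993 < 0 → [-3.3125, -2.75]
midpoint -3.03125: p = -0.4766 < 0 → [-3.03125, -2.75]
midpoint -2.890625: p = 1.5462 > 0 → [-3.03125, -2.890625]
midpoint -2.9609375: p = 0.5738 > 0 → [-3.03125, -2.9609375]
midpoint -2.99609375: p = 0.0585 > 0 → [-3.03125, -2.99609375]

-3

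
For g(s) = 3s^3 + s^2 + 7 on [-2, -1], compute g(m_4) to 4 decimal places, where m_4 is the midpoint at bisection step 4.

0.1550

midpoint -1.5: g = -0.875 < 0 → [-1.5, -1]
midpoint -1.25: g = 2.703125 > 0 → [-1.5, -1.25]
midpoint -1.375: g = 1.091797 > 0 → [-1.5, -1.375]
midpoint -1.4375: g = 0.155 > 0 → [-1.5, -1.4375]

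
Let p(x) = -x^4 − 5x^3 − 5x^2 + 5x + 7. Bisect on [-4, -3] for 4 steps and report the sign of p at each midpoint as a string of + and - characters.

p(-3.5) = -7.4375 < 0, so the root lies in [-3.5, -3]
p(-3.25) = -1.988281 < 0, so the root lies in [-3.25, -3]
p(-3.125) = -0.232666 < 0, so the root lies in [-3.125, -3]
p(-3.0625) = 0.4436 > 0, so the root lies in [-3.125, -3.0625]

---+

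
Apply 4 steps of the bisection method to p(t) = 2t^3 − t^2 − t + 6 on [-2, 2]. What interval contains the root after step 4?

[-1.5, -1.25]

p(0) = 6 > 0, so the root lies in [-2, 0]
p(-1) = 4 > 0, so the root lies in [-2, -1]
p(-1.5) = -1.5 < 0, so the root lies in [-1.5, -1]
p(-1.25) = 1.7812 > 0, so the root lies in [-1.5, -1.25]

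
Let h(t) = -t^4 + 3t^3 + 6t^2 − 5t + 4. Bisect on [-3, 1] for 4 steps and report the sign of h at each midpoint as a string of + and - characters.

h(-1) = 11 > 0, so the root lies in [-3, -1]
h(-2) = -2 < 0, so the root lies in [-2, -1]
h(-1.5) = 9.8125 > 0, so the root lies in [-2, -1.5]
h(-1.75) = 5.668 > 0, so the root lies in [-2, -1.75]

+-++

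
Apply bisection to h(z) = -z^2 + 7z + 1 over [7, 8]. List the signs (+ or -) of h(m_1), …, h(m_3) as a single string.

midpoint 7.5: h = -2.75 < 0 → [7, 7.5]
midpoint 7.25: h = -0.8125 < 0 → [7, 7.25]
midpoint 7.125: h = 0.109375 > 0 → [7.125, 7.25]

--+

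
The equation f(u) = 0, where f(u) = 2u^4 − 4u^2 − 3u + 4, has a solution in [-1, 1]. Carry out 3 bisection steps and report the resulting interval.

[0.75, 1]

f(0) = 4 > 0, so the root lies in [0, 1]
f(0.5) = 1.625 > 0, so the root lies in [0.5, 1]
f(0.75) = 0.132812 > 0, so the root lies in [0.75, 1]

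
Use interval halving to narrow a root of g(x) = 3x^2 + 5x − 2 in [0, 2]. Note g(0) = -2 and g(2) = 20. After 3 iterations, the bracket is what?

x = 1 gives g = 6, positive; keep [0, 1]
x = 0.5 gives g = 1.25, positive; keep [0, 0.5]
x = 0.25 gives g = -0.5625, negative; keep [0.25, 0.5]

[0.25, 0.5]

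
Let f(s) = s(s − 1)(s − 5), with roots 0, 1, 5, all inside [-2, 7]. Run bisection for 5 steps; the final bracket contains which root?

5

m = 2.5, f(m) = -9.375 (−); new bracket [2.5, 7]
m = 4.75, f(m) = -4.453125 (−); new bracket [4.75, 7]
m = 5.875, f(m) = 25.060547 (+); new bracket [4.75, 5.875]
m = 5.3125, f(m) = 7.1594 (+); new bracket [4.75, 5.3125]
m = 5.03125, f(m) = 0.6338 (+); new bracket [4.75, 5.03125]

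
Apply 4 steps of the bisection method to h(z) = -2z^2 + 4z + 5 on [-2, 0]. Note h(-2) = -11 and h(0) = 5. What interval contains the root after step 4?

midpoint -1: h = -1 < 0 → [-1, 0]
midpoint -0.5: h = 2.5 > 0 → [-1, -0.5]
midpoint -0.75: h = 0.875 > 0 → [-1, -0.75]
midpoint -0.875: h = -0.0312 < 0 → [-0.875, -0.75]

[-0.875, -0.75]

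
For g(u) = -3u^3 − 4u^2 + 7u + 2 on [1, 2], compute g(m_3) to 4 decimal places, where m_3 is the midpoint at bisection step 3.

0.5410

m = 1.5, g(m) = -6.625 (−); new bracket [1, 1.5]
m = 1.25, g(m) = -1.359375 (−); new bracket [1, 1.25]
m = 1.125, g(m) = 0.541016 (+); new bracket [1.125, 1.25]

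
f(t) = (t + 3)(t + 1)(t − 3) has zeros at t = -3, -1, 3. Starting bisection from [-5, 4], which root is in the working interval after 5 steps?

3

t = -0.5 gives f = -4.375, negative; keep [-0.5, 4]
t = 1.75 gives f = -16.328125, negative; keep [1.75, 4]
t = 2.875 gives f = -2.845703, negative; keep [2.875, 4]
t = 3.4375 gives f = 12.4978, positive; keep [2.875, 3.4375]
t = 3.15625 gives f = 3.998, positive; keep [2.875, 3.15625]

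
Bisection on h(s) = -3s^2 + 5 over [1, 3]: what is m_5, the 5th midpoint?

s = 2 gives h = -7, negative; keep [1, 2]
s = 1.5 gives h = -1.75, negative; keep [1, 1.5]
s = 1.25 gives h = 0.3125, positive; keep [1.25, 1.5]
s = 1.375 gives h = -0.6719, negative; keep [1.25, 1.375]
s = 1.3125 gives h = -0.168, negative; keep [1.25, 1.3125]

1.3125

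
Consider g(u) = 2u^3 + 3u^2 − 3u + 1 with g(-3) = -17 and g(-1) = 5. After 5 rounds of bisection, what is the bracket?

m = -2, g(m) = 3 (+); new bracket [-3, -2]
m = -2.5, g(m) = -4 (−); new bracket [-2.5, -2]
m = -2.25, g(m) = 0.15625 (+); new bracket [-2.5, -2.25]
m = -2.375, g(m) = -1.7461 (−); new bracket [-2.375, -2.25]
m = -2.3125, g(m) = -0.7524 (−); new bracket [-2.3125, -2.25]

[-2.3125, -2.25]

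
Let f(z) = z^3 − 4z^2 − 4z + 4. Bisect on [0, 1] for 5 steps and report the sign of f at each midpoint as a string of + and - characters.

+-+--

z = 0.5 gives f = 1.125, positive; keep [0.5, 1]
z = 0.75 gives f = -0.828125, negative; keep [0.5, 0.75]
z = 0.625 gives f = 0.181641, positive; keep [0.625, 0.75]
z = 0.6875 gives f = -0.3157, negative; keep [0.625, 0.6875]
z = 0.65625 gives f = -0.065, negative; keep [0.625, 0.65625]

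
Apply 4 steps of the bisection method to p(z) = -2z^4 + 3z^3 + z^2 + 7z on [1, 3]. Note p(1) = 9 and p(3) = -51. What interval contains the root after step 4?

[2.25, 2.375]

m = 2, p(m) = 10 (+); new bracket [2, 3]
m = 2.5, p(m) = -7.5 (−); new bracket [2, 2.5]
m = 2.25, p(m) = 3.726562 (+); new bracket [2.25, 2.5]
m = 2.375, p(m) = -1.1782 (−); new bracket [2.25, 2.375]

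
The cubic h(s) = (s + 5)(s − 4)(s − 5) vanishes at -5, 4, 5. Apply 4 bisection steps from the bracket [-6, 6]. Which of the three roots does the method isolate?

-5

midpoint 0: h = 100 > 0 → [-6, 0]
midpoint -3: h = 112 > 0 → [-6, -3]
midpoint -4.5: h = 40.375 > 0 → [-6, -4.5]
midpoint -5.25: h = -23.7031 < 0 → [-5.25, -4.5]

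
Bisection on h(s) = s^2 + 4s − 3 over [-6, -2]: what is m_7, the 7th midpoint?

s = -4 gives h = -3, negative; keep [-6, -4]
s = -5 gives h = 2, positive; keep [-5, -4]
s = -4.5 gives h = -0.75, negative; keep [-5, -4.5]
s = -4.75 gives h = 0.5625, positive; keep [-4.75, -4.5]
s = -4.625 gives h = -0.1094, negative; keep [-4.75, -4.625]
s = -4.6875 gives h = 0.2227, positive; keep [-4.6875, -4.625]
s = -4.65625 gives h = 0.0557, positive; keep [-4.65625, -4.625]

-4.65625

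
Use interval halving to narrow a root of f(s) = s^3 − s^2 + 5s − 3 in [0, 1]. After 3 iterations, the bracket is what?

midpoint 0.5: f = -0.625 < 0 → [0.5, 1]
midpoint 0.75: f = 0.609375 > 0 → [0.5, 0.75]
midpoint 0.625: f = -0.021484 < 0 → [0.625, 0.75]

[0.625, 0.75]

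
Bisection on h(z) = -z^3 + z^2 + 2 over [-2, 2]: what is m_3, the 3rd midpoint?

midpoint 0: h = 2 > 0 → [0, 2]
midpoint 1: h = 2 > 0 → [1, 2]
midpoint 1.5: h = 0.875 > 0 → [1.5, 2]

1.5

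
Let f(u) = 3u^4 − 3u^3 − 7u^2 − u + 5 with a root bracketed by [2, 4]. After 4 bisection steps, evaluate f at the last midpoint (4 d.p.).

m = 3, f(m) = 101 (+); new bracket [2, 3]
m = 2.5, f(m) = 29.0625 (+); new bracket [2, 2.5]
m = 2.25, f(m) = 10.027344 (+); new bracket [2, 2.25]
m = 2.125, f(m) = 3.6511 (+); new bracket [2, 2.125]

3.6511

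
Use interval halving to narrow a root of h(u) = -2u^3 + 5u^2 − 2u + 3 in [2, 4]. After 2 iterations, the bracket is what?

[2, 2.5]

midpoint 3: h = -12 < 0 → [2, 3]
midpoint 2.5: h = -2 < 0 → [2, 2.5]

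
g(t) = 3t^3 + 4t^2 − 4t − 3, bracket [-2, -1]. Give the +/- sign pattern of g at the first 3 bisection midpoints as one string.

++-

g(-1.5) = 1.875 > 0, so the root lies in [-2, -1.5]
g(-1.75) = 0.171875 > 0, so the root lies in [-2, -1.75]
g(-1.875) = -1.212891 < 0, so the root lies in [-1.875, -1.75]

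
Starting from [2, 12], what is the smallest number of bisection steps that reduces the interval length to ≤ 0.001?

Width after n steps is 10/2^n. Need 2^n ≥ 10/0.001 = 10000.
2^13 = 8192 < 10000 ≤ 2^14 = 16384, so n = 14.

14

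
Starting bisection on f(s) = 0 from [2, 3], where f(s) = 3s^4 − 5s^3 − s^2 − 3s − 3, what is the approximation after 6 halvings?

f(2.5) = 22.3125 > 0, so the root lies in [2, 2.5]
f(2.25) = 5.121094 > 0, so the root lies in [2, 2.25]
f(2.125) = -0.696533 < 0, so the root lies in [2.125, 2.25]
f(2.1875) = 2.0079 > 0, so the root lies in [2.125, 2.1875]
f(2.15625) = 0.6065 > 0, so the root lies in [2.125, 2.15625]
f(2.140625) = -0.0571 < 0, so the root lies in [2.140625, 2.15625]

2.140625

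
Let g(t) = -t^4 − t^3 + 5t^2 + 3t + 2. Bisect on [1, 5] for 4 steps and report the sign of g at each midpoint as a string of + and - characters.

-+--

g(3) = -52 < 0, so the root lies in [1, 3]
g(2) = 4 > 0, so the root lies in [2, 3]
g(2.5) = -13.9375 < 0, so the root lies in [2, 2.5]
g(2.25) = -2.957 < 0, so the root lies in [2, 2.25]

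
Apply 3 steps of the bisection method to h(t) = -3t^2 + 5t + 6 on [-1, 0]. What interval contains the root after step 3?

h(-0.5) = 2.75 > 0, so the root lies in [-1, -0.5]
h(-0.75) = 0.5625 > 0, so the root lies in [-1, -0.75]
h(-0.875) = -0.671875 < 0, so the root lies in [-0.875, -0.75]

[-0.875, -0.75]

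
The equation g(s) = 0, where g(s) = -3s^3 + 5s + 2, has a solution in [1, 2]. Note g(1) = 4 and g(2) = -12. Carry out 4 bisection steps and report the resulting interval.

g(1.5) = -0.625 < 0, so the root lies in [1, 1.5]
g(1.25) = 2.390625 > 0, so the root lies in [1.25, 1.5]
g(1.375) = 1.076172 > 0, so the root lies in [1.375, 1.5]
g(1.4375) = 0.2761 > 0, so the root lies in [1.4375, 1.5]

[1.4375, 1.5]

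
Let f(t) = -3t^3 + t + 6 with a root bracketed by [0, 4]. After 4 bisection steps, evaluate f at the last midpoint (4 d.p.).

1.3906

m = 2, f(m) = -16 (−); new bracket [0, 2]
m = 1, f(m) = 4 (+); new bracket [1, 2]
m = 1.5, f(m) = -2.625 (−); new bracket [1, 1.5]
m = 1.25, f(m) = 1.3906 (+); new bracket [1.25, 1.5]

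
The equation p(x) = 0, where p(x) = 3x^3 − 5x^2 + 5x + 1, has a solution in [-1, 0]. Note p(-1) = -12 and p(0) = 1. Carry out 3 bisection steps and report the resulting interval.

[-0.25, -0.125]

m = -0.5, p(m) = -3.125 (−); new bracket [-0.5, 0]
m = -0.25, p(m) = -0.609375 (−); new bracket [-0.25, 0]
m = -0.125, p(m) = 0.291016 (+); new bracket [-0.25, -0.125]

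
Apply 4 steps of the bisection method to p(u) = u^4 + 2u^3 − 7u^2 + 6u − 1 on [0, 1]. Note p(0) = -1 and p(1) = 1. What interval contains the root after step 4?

m = 0.5, p(m) = 0.5625 (+); new bracket [0, 0.5]
m = 0.25, p(m) = 0.097656 (+); new bracket [0, 0.25]
m = 0.125, p(m) = -0.355225 (−); new bracket [0.125, 0.25]
m = 0.1875, p(m) = -0.1067 (−); new bracket [0.1875, 0.25]

[0.1875, 0.25]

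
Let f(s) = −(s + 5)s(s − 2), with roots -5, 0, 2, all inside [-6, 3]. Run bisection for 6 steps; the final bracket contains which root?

f(-1.5) = -18.375 < 0, so the root lies in [-6, -1.5]
f(-3.75) = -26.953125 < 0, so the root lies in [-6, -3.75]
f(-4.875) = -4.189453 < 0, so the root lies in [-6, -4.875]
f(-5.4375) = 17.6931 > 0, so the root lies in [-5.4375, -4.875]
f(-5.15625) = 5.7655 > 0, so the root lies in [-5.15625, -4.875]
f(-5.015625) = 0.5498 > 0, so the root lies in [-5.015625, -4.875]

-5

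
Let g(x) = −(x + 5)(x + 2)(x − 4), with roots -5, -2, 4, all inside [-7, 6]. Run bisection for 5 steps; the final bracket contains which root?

4

g(-0.5) = 30.375 > 0, so the root lies in [-0.5, 6]
g(2.75) = 46.015625 > 0, so the root lies in [2.75, 6]
g(4.375) = -22.412109 < 0, so the root lies in [2.75, 4.375]
g(3.5625) = 20.8376 > 0, so the root lies in [3.5625, 4.375]
g(3.96875) = 1.6729 > 0, so the root lies in [3.96875, 4.375]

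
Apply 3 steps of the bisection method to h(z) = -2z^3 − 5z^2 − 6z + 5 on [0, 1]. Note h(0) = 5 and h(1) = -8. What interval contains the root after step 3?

m = 0.5, h(m) = 0.5 (+); new bracket [0.5, 1]
m = 0.75, h(m) = -3.15625 (−); new bracket [0.5, 0.75]
m = 0.625, h(m) = -1.191406 (−); new bracket [0.5, 0.625]

[0.5, 0.625]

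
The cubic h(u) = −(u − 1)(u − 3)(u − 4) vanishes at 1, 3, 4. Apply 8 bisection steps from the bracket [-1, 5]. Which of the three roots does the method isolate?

u = 2 gives h = -2, negative; keep [-1, 2]
u = 0.5 gives h = 4.375, positive; keep [0.5, 2]
u = 1.25 gives h = -1.203125, negative; keep [0.5, 1.25]
u = 0.875 gives h = 0.8301, positive; keep [0.875, 1.25]
u = 1.0625 gives h = -0.3557, negative; keep [0.875, 1.0625]
u = 0.96875 gives h = 0.1924, positive; keep [0.96875, 1.0625]
u = 1.015625 gives h = -0.0925, negative; keep [0.96875, 1.015625]
u = 0.9921875 gives h = 0.0472, positive; keep [0.9921875, 1.015625]

1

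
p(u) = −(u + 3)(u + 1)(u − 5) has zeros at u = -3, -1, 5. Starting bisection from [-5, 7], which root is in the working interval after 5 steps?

5

m = 1, p(m) = 32 (+); new bracket [1, 7]
m = 4, p(m) = 35 (+); new bracket [4, 7]
m = 5.5, p(m) = -27.625 (−); new bracket [4, 5.5]
m = 4.75, p(m) = 11.1406 (+); new bracket [4.75, 5.5]
m = 5.125, p(m) = -6.2207 (−); new bracket [4.75, 5.125]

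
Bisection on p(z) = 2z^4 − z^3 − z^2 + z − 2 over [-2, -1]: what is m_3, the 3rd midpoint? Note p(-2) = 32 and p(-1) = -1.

p(-1.5) = 7.75 > 0, so the root lies in [-1.5, -1]
p(-1.25) = 2.023438 > 0, so the root lies in [-1.25, -1]
p(-1.125) = 0.236816 > 0, so the root lies in [-1.125, -1]

-1.125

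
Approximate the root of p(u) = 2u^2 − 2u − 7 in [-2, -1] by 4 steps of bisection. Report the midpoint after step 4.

-1.4375

p(-1.5) = 0.5 > 0, so the root lies in [-1.5, -1]
p(-1.25) = -1.375 < 0, so the root lies in [-1.5, -1.25]
p(-1.375) = -0.46875 < 0, so the root lies in [-1.5, -1.375]
p(-1.4375) = 0.0078 > 0, so the root lies in [-1.4375, -1.375]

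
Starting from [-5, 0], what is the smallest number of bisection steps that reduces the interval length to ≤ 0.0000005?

24

Width after n steps is 5/2^n. Need 2^n ≥ 5/0.0000005 = 10000000.
2^23 = 8388608 < 10000000 ≤ 2^24 = 16777216, so n = 24.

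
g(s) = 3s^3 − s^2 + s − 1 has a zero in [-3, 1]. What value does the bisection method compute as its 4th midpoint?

midpoint -1: g = -6 < 0 → [-1, 1]
midpoint 0: g = -1 < 0 → [0, 1]
midpoint 0.5: g = -0.375 < 0 → [0.5, 1]
midpoint 0.75: g = 0.4531 > 0 → [0.5, 0.75]

0.75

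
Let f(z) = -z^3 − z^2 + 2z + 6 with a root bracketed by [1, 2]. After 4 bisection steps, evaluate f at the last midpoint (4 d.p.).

0.3855

m = 1.5, f(m) = 3.375 (+); new bracket [1.5, 2]
m = 1.75, f(m) = 1.078125 (+); new bracket [1.75, 2]
m = 1.875, f(m) = -0.357422 (−); new bracket [1.75, 1.875]
m = 1.8125, f(m) = 0.3855 (+); new bracket [1.8125, 1.875]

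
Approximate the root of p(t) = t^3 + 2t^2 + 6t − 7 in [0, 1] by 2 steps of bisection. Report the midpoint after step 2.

m = 0.5, p(m) = -3.375 (−); new bracket [0.5, 1]
m = 0.75, p(m) = -0.953125 (−); new bracket [0.75, 1]

0.75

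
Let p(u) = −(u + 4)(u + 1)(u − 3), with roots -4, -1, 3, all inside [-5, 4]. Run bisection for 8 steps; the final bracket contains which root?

u = -0.5 gives p = 6.125, positive; keep [-0.5, 4]
u = 1.75 gives p = 19.765625, positive; keep [1.75, 4]
u = 2.875 gives p = 3.330078, positive; keep [2.875, 4]
u = 3.4375 gives p = -14.4392, negative; keep [2.875, 3.4375]
u = 3.15625 gives p = -4.6474, negative; keep [2.875, 3.15625]
u = 3.015625 gives p = -0.4402, negative; keep [2.875, 3.015625]
u = 2.9453125 gives p = 1.4985, positive; keep [2.9453125, 3.015625]
u = 2.98046875 gives p = 0.5427, positive; keep [2.98046875, 3.015625]

3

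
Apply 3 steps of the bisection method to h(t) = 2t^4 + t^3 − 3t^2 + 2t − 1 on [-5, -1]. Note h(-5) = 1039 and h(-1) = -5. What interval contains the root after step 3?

[-2, -1.5]

t = -3 gives h = 101, positive; keep [-3, -1]
t = -2 gives h = 7, positive; keep [-2, -1]
t = -1.5 gives h = -4, negative; keep [-2, -1.5]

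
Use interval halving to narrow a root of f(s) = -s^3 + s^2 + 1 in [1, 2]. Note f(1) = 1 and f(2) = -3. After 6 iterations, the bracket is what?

[1.453125, 1.46875]

midpoint 1.5: f = -0.125 < 0 → [1, 1.5]
midpoint 1.25: f = 0.609375 > 0 → [1.25, 1.5]
midpoint 1.375: f = 0.291016 > 0 → [1.375, 1.5]
midpoint 1.4375: f = 0.0959 > 0 → [1.4375, 1.5]
midpoint 1.46875: f = -0.0112 < 0 → [1.4375, 1.46875]
midpoint 1.453125: f = 0.0432 > 0 → [1.453125, 1.46875]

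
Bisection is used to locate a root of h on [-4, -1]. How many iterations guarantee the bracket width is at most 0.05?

6

Width after n steps is 3/2^n. Need 2^n ≥ 3/0.05 = 60.
2^5 = 32 < 60 ≤ 2^6 = 64, so n = 6.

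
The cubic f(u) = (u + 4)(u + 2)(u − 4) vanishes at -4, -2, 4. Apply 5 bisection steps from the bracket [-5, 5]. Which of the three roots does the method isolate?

4

u = 0 gives f = -32, negative; keep [0, 5]
u = 2.5 gives f = -43.875, negative; keep [2.5, 5]
u = 3.75 gives f = -11.140625, negative; keep [3.75, 5]
u = 4.375 gives f = 20.0215, positive; keep [3.75, 4.375]
u = 4.0625 gives f = 3.0549, positive; keep [3.75, 4.0625]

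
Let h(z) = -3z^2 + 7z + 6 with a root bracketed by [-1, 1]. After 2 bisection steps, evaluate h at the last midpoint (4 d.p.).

midpoint 0: h = 6 > 0 → [-1, 0]
midpoint -0.5: h = 1.75 > 0 → [-1, -0.5]

1.7500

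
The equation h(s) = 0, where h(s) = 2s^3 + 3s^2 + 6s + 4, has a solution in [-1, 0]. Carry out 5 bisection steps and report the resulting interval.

midpoint -0.5: h = 1.5 > 0 → [-1, -0.5]
midpoint -0.75: h = 0.34375 > 0 → [-1, -0.75]
midpoint -0.875: h = -0.292969 < 0 → [-0.875, -0.75]
midpoint -0.8125: h = 0.0327 > 0 → [-0.875, -0.8125]
midpoint -0.84375: h = -0.1281 < 0 → [-0.84375, -0.8125]

[-0.84375, -0.8125]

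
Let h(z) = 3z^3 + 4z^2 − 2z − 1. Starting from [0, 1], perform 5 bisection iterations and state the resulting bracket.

m = 0.5, h(m) = -0.625 (−); new bracket [0.5, 1]
m = 0.75, h(m) = 1.015625 (+); new bracket [0.5, 0.75]
m = 0.625, h(m) = 0.044922 (+); new bracket [0.5, 0.625]
m = 0.5625, h(m) = -0.3254 (−); new bracket [0.5625, 0.625]
m = 0.59375, h(m) = -0.1494 (−); new bracket [0.59375, 0.625]

[0.59375, 0.625]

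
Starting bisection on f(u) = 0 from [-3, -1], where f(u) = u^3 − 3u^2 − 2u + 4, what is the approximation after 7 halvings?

midpoint -2: f = -12 < 0 → [-2, -1]
midpoint -1.5: f = -3.125 < 0 → [-1.5, -1]
midpoint -1.25: f = -0.140625 < 0 → [-1.25, -1]
midpoint -1.125: f = 1.0293 > 0 → [-1.25, -1.125]
midpoint -1.1875: f = 0.47 > 0 → [-1.25, -1.1875]
midpoint -1.21875: f = 0.1712 > 0 → [-1.25, -1.21875]
midpoint -1.234375: f = 0.0169 > 0 → [-1.25, -1.234375]

-1.234375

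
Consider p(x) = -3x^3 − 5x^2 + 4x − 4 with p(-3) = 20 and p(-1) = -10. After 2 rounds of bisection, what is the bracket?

[-2.5, -2]

p(-2) = -8 < 0, so the root lies in [-3, -2]
p(-2.5) = 1.625 > 0, so the root lies in [-2.5, -2]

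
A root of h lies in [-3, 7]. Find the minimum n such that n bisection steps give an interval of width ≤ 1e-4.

Width after n steps is 10/2^n. Need 2^n ≥ 10/1e-4 = 100000.
2^16 = 65536 < 100000 ≤ 2^17 = 131072, so n = 17.

17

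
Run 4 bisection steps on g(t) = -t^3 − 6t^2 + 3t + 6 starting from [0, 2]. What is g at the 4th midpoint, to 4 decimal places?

m = 1, g(m) = 2 (+); new bracket [1, 2]
m = 1.5, g(m) = -6.375 (−); new bracket [1, 1.5]
m = 1.25, g(m) = -1.578125 (−); new bracket [1, 1.25]
m = 1.125, g(m) = 0.3574 (+); new bracket [1.125, 1.25]

0.3574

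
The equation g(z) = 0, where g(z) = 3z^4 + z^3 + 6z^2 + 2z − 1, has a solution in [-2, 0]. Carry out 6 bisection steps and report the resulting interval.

[-0.59375, -0.5625]

m = -1, g(m) = 5 (+); new bracket [-1, 0]
m = -0.5, g(m) = -0.4375 (−); new bracket [-1, -0.5]
m = -0.75, g(m) = 1.402344 (+); new bracket [-0.75, -0.5]
m = -0.625, g(m) = 0.3074 (+); new bracket [-0.625, -0.5]
m = -0.5625, g(m) = -0.1042 (−); new bracket [-0.625, -0.5625]
m = -0.59375, g(m) = 0.0913 (+); new bracket [-0.59375, -0.5625]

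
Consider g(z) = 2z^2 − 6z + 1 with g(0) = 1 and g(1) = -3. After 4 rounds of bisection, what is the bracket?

[0.125, 0.1875]

z = 0.5 gives g = -1.5, negative; keep [0, 0.5]
z = 0.25 gives g = -0.375, negative; keep [0, 0.25]
z = 0.125 gives g = 0.28125, positive; keep [0.125, 0.25]
z = 0.1875 gives g = -0.0547, negative; keep [0.125, 0.1875]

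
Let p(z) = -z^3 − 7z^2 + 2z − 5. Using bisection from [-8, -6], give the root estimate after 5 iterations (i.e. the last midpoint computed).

-7.3125

z = -7 gives p = -19, negative; keep [-8, -7]
z = -7.5 gives p = 8.125, positive; keep [-7.5, -7]
z = -7.25 gives p = -6.359375, negative; keep [-7.5, -7.25]
z = -7.375 gives p = 0.6465, positive; keep [-7.375, -7.25]
z = -7.3125 gives p = -2.9148, negative; keep [-7.375, -7.3125]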